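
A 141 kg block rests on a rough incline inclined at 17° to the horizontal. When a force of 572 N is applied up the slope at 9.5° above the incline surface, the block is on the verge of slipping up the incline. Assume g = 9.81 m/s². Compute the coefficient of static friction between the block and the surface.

On the verge of sliding up the incline, friction is at its maximum μN and acts down the slope.
Perpendicular to incline: N = W cos 17° − P sin 9.5° = 1323 − 94.41 = 1228 N.
Along incline: P cos 9.5° − μN = W sin 17° → μ = −(W sin 17° − P cos 9.5°) / N = 0.13.

μ ≈ 0.130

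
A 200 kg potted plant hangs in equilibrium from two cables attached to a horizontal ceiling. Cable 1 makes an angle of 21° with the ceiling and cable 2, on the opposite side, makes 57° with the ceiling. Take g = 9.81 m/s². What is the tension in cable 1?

T_1 ≈ 1090 N

Weight W = 200 × 9.81 = 1962 N acts straight down.
Horizontal: T_1 cos 21° = T_2 cos 57°  →  T_2 = 1.714 T_1.
Vertical: T_1 sin 21° + T_2 sin 57° = 1962.
Substituting the horizontal relation into the vertical equation gives 1.796 T_1 = 1962, so T_1 = 1092 N.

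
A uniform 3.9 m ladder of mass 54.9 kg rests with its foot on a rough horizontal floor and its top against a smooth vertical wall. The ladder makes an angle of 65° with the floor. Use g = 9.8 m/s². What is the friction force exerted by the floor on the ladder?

f ≈ 125 N

Torques about the foot: N_wall · 3.9 sin 65° = 54.9×9.8×1.95 cos 65° → N_wall = 125.44 N.
ΣF_x = 0: f_floor = N_wall = 125.44 N.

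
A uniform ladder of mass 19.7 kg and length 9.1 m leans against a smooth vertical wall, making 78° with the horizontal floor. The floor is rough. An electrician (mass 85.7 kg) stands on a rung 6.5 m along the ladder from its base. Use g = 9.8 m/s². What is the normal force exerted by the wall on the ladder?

N_wall ≈ 148 N

Torques about the foot: N_wall · 9.1 sin 78° = 19.7×9.8×4.55 cos 78° + 85.7×9.8×6.5 cos 78° → N_wall = 148.03 N.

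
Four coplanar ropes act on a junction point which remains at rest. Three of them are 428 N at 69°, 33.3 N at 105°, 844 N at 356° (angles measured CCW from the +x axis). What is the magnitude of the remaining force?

Sum the known components: ΣF_x = 986.7 N, ΣF_y = 372.9 N.
For equilibrium the remaining force must supply (−ΣF_x, −ΣF_y) = (-986.7, -372.9) N.
Magnitude = √((-986.7)² + (-372.9)²) = 1055 N; direction = atan2(-372.9, -986.7) = 200.7°.

F ≈ 1050 N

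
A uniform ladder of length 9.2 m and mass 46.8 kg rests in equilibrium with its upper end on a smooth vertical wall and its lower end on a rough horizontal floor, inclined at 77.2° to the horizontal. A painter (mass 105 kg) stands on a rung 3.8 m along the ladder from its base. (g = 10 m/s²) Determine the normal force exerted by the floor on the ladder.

N_floor ≈ 1520 N

ΣF_y = 0: N_floor = 46.8×10 + 105×10 = 1518 N.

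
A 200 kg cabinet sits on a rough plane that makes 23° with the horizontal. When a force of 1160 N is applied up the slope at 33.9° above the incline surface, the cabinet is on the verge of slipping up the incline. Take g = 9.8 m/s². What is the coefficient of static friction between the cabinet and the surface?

On the verge of sliding up the incline, friction is at its maximum μN and acts down the slope.
Perpendicular to incline: N = W cos 23° − P sin 33.9° = 1804 − 647 = 1157 N.
Along incline: P cos 33.9° − μN = W sin 23° → μ = −(W sin 23° − P cos 33.9°) / N = 0.1702.

μ ≈ 0.170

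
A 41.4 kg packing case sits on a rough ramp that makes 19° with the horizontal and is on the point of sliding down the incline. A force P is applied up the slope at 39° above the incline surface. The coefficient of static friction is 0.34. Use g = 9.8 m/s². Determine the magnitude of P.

On the verge of sliding down the incline, friction equals μN and acts up the slope.
Perpendicular: N + P sin 39° = W cos 19° = 383.6 N.
Along incline: P cos 39° + μN = W sin 19° with W sin 19° = 132.1 N.
Solving the pair for P and N: P = 2.948 N, N = 381.8 N (and f = μN = 129.8 N).

P ≈ 2.95 N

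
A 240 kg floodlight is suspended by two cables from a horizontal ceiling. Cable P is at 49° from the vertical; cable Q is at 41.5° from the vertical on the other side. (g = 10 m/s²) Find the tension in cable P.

Angles from the horizontal: cable P is 90° − 49° = 41°, cable Q is 90° − 41.5° = 48.5°.
Weight W = 240 × 10 = 2400 N acts straight down.
Horizontal: T_P cos 41° = T_Q cos 48.5°  →  T_Q = 1.139 T_P.
Vertical: T_P sin 41° + T_Q sin 48.5° = 2400.
Substituting the horizontal relation into the vertical equation gives 1.509 T_P = 2400, so T_P = 1590 N.

T_P ≈ 1590 N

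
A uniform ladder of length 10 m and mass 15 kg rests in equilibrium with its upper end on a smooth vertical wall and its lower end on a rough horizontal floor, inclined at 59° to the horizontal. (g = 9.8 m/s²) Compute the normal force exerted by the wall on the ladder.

N_wall ≈ 44.2 N

Torques about the foot: N_wall · 10 sin 59° = 15×9.8×5 cos 59° → N_wall = 44.163 N.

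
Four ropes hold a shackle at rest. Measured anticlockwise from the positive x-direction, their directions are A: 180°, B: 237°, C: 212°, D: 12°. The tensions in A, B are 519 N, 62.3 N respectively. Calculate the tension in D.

T_D ≈ 727 N

Resolve: ΣF_x = 519 cos 180° + 62.3 cos 237° + T_C cos 212° + T_D cos 12° = 0.
        ΣF_y = 519 sin 180° + 62.3 sin 237° + T_C sin 212° + T_D sin 12° = 0.
The known terms sum to (-552.9, -52.25) N, so -0.8480 T_C + 0.9781 T_D = 552.9 and -0.5299 T_C + 0.2079 T_D = 52.25.
Solving simultaneously: T_C = 186.7 N, T_D = 727.1 N.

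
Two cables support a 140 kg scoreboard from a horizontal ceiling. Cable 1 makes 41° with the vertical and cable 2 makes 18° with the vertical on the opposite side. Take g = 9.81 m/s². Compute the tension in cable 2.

T_2 ≈ 1050 N

Angles from the horizontal: cable 1 is 90° − 41° = 49°, cable 2 is 90° − 18° = 72°.
Weight W = 140 × 9.81 = 1373 N acts straight down.
Horizontal: T_1 cos 49° = T_2 cos 72°  →  T_1 = 0.471 T_2.
Vertical: T_1 sin 49° + T_2 sin 72° = 1373.
Substituting the horizontal relation into the vertical equation gives 1.307 T_2 = 1373, so T_2 = 1051 N.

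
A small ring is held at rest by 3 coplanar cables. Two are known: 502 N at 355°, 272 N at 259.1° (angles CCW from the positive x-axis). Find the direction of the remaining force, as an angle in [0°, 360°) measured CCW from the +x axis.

θ ≈ 145°

Sum the known components: ΣF_x = 448.7 N, ΣF_y = -310.8 N.
For equilibrium the remaining force must supply (−ΣF_x, −ΣF_y) = (-448.7, 310.8) N.
Magnitude = √((-448.7)² + (310.8)²) = 545.8 N; direction = atan2(310.8, -448.7) = 145.3°.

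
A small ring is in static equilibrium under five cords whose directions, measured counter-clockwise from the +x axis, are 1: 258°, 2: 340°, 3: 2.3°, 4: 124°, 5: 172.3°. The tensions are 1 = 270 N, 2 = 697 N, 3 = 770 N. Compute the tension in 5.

T_5 ≈ 1170 N

Resolve: ΣF_x = 270 cos 258° + 697 cos 340° + 770 cos 2.3° + T_4 cos 124° + T_5 cos 172.3° = 0.
        ΣF_y = 270 sin 258° + 697 sin 340° + 770 sin 2.3° + T_4 sin 124° + T_5 sin 172.3° = 0.
The known terms sum to (1368, -471.6) N, so -0.5592 T_4 − 0.9910 T_5 = -1368 and 0.8290 T_4 + 0.1340 T_5 = 471.6.
Solving simultaneously: T_4 = 380.4 N, T_5 = 1166 N.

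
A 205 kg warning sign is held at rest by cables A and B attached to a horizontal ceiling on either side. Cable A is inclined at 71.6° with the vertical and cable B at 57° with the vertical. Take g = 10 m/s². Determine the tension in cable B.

T_B ≈ 2490 N

Angles from the horizontal: cable A is 90° − 71.6° = 18.4°, cable B is 90° − 57° = 33°.
Weight W = 205 × 10 = 2050 N acts straight down.
Horizontal: T_A cos 18.4° = T_B cos 33°  →  T_A = 0.8839 T_B.
Vertical: T_A sin 18.4° + T_B sin 33° = 2050.
Substituting the horizontal relation into the vertical equation gives 0.8236 T_B = 2050, so T_B = 2489 N.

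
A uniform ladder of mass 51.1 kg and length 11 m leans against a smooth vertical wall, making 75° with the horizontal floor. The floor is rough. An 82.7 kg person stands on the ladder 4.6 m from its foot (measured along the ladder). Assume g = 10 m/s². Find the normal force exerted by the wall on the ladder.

Torques about the foot: N_wall · 11 sin 75° = 51.1×10×5.5 cos 75° + 82.7×10×4.6 cos 75° → N_wall = 161.13 N.

N_wall ≈ 161 N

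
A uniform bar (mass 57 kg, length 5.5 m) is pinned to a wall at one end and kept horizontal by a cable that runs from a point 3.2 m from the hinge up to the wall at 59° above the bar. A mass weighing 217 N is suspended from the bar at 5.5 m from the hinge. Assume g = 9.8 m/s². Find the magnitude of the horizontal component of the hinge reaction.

H_x ≈ 513 N

Take torques about the hinge: T sin 59° · 3.2 = 57×9.8×2.75 + 217×5.5 = 2729.7 N·m.
So T = 2729.7 / (0.8572 × 3.2) = 995.16 N.
ΣF_x = 0: H_x = T cos 59° = 512.54 N.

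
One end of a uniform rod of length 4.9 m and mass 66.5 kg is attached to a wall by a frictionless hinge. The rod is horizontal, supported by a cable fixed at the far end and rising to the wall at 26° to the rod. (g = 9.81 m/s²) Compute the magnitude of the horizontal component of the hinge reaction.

Take torques about the hinge: T sin 26° · 4.9 = 66.5×9.81×2.45 = 1598.3 N·m.
So T = 1598.3 / (0.4384 × 4.9) = 744.08 N.
ΣF_x = 0: H_x = T cos 26° = 668.77 N.

H_x ≈ 669 N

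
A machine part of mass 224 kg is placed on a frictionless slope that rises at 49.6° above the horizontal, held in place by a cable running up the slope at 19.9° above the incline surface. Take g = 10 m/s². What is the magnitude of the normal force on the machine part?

N ≈ 834 N

Take axes along and perpendicular to the incline. Weight components: W sin 49.6° = 1706 N down-slope, W cos 49.6° = 1452 N into the surface.
Along incline: T cos 19.9° = W sin 49.6° → T = 1814 N.
Perpendicular: N = W cos 49.6° − T sin 19.9° = 834.3 N.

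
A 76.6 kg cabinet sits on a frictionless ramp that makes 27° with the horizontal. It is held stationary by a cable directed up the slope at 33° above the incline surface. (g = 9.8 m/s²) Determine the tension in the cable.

Take axes along and perpendicular to the incline. Weight components: W sin 27° = 340.8 N down-slope, W cos 27° = 668.9 N into the surface.
Along incline: T cos 33° = W sin 27° → T = 406.4 N.
Perpendicular: N = W cos 27° − T sin 33° = 447.5 N.

T ≈ 406 N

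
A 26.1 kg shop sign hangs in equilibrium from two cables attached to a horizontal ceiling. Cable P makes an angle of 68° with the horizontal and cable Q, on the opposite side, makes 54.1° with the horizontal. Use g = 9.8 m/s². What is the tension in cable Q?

Weight W = 26.1 × 9.8 = 255.8 N acts straight down.
Horizontal: T_P cos 68° = T_Q cos 54.1°  →  T_P = 1.565 T_Q.
Vertical: T_P sin 68° + T_Q sin 54.1° = 255.8.
Substituting the horizontal relation into the vertical equation gives 2.261 T_Q = 255.8, so T_Q = 113.1 N.

T_Q ≈ 113 N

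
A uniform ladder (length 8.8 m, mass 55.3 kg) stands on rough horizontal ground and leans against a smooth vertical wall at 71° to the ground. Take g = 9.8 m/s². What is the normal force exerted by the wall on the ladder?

Torques about the foot: N_wall · 8.8 sin 71° = 55.3×9.8×4.4 cos 71° → N_wall = 93.302 N.

N_wall ≈ 93.3 N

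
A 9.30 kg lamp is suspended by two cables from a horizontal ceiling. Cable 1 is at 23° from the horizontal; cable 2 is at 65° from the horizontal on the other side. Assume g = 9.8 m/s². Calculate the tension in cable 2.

T_2 ≈ 83.9 N

Weight W = 9.30 × 9.8 = 91.14 N acts straight down.
Horizontal: T_1 cos 23° = T_2 cos 65°  →  T_1 = 0.4591 T_2.
Vertical: T_1 sin 23° + T_2 sin 65° = 91.14.
Substituting the horizontal relation into the vertical equation gives 1.086 T_2 = 91.14, so T_2 = 83.95 N.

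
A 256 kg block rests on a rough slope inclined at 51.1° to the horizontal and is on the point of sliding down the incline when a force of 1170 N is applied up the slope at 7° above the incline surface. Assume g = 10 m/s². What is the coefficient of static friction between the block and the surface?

On the verge of sliding down the incline, friction is at its maximum μN and acts up the slope.
Perpendicular to incline: N = W cos 51.1° − P sin 7° = 1608 − 142.6 = 1465 N.
Along incline: P cos 7° + μN = W sin 51.1° → μ = (W sin 51.1° − P cos 7°) / N = 0.5673.

μ ≈ 0.567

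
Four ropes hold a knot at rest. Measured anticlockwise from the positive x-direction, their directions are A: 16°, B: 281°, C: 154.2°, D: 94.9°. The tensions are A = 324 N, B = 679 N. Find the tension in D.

Resolve: ΣF_x = 324 cos 16° + 679 cos 281° + T_C cos 154.2° + T_D cos 94.9° = 0.
        ΣF_y = 324 sin 16° + 679 sin 281° + T_C sin 154.2° + T_D sin 94.9° = 0.
The known terms sum to (441, -577.2) N, so -0.9003 T_C − 0.0854 T_D = -441 and 0.4352 T_C + 0.9963 T_D = 577.2.
Solving simultaneously: T_C = 453.7 N, T_D = 381.2 N.

T_D ≈ 381 N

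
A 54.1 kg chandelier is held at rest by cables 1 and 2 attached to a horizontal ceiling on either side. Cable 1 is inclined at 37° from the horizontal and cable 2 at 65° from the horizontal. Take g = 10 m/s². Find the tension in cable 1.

T_1 ≈ 234 N

Weight W = 54.1 × 10 = 541 N acts straight down.
Horizontal: T_1 cos 37° = T_2 cos 65°  →  T_2 = 1.89 T_1.
Vertical: T_1 sin 37° + T_2 sin 65° = 541.
Substituting the horizontal relation into the vertical equation gives 2.314 T_1 = 541, so T_1 = 233.7 N.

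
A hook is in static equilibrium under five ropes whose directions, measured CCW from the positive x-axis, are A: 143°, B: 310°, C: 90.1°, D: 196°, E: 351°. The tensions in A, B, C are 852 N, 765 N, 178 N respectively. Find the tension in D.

T_D ≈ 175 N

Resolve: ΣF_x = 852 cos 143° + 765 cos 310° + 178 cos 90.1° + T_D cos 196° + T_E cos 351° = 0.
        ΣF_y = 852 sin 143° + 765 sin 310° + 178 sin 90.1° + T_D sin 196° + T_E sin 351° = 0.
The known terms sum to (-189, 104.7) N, so -0.9613 T_D + 0.9877 T_E = 189 and -0.2756 T_D − 0.1564 T_E = -104.7.
Solving simultaneously: T_D = 174.8 N, T_E = 361.5 N.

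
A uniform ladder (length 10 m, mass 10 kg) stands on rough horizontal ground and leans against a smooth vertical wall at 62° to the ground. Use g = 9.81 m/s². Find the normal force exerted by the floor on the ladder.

ΣF_y = 0: N_floor = 10×9.81 = 98.1 N.

N_floor ≈ 98.1 N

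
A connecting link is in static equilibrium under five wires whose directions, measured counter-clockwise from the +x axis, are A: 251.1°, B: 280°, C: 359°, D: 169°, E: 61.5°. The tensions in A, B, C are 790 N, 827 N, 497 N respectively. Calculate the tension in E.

T_E ≈ 1540 N

Resolve: ΣF_x = 790 cos 251.1° + 827 cos 280° + 497 cos 359° + T_D cos 169° + T_E cos 61.5° = 0.
        ΣF_y = 790 sin 251.1° + 827 sin 280° + 497 sin 359° + T_D sin 169° + T_E sin 61.5° = 0.
The known terms sum to (384.6, -1571) N, so -0.9816 T_D + 0.4772 T_E = -384.6 and 0.1908 T_D + 0.8788 T_E = 1571.
Solving simultaneously: T_D = 1140 N, T_E = 1540 N.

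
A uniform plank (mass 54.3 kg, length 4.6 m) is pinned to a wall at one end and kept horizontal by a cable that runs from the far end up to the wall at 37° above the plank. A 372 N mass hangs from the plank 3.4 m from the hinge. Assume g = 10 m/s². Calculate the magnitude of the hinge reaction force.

|H| ≈ 813 N

Take torques about the hinge: T sin 37° · 4.6 = 54.3×10×2.3 + 372×3.4 = 2513.7 N·m.
So T = 2513.7 / (0.6018 × 4.6) = 908.01 N.
ΣF_x = 0: H_x = T cos 37° = 725.17 N.
ΣF_y = 0: H_y = (54.3×10 + 372) − T sin 37° = 915 − 546.46 = 368.54 N.
|H| = √(H_x² + H_y²) = √((725.17)² + (368.54)²) = 813.45 N.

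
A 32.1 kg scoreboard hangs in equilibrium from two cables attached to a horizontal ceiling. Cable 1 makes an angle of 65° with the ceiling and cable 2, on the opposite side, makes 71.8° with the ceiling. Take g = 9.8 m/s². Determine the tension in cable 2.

Weight W = 32.1 × 9.8 = 314.6 N acts straight down.
Horizontal: T_1 cos 65° = T_2 cos 71.8°  →  T_1 = 0.739 T_2.
Vertical: T_1 sin 65° + T_2 sin 71.8° = 314.6.
Substituting the horizontal relation into the vertical equation gives 1.62 T_2 = 314.6, so T_2 = 194.2 N.

T_2 ≈ 194 N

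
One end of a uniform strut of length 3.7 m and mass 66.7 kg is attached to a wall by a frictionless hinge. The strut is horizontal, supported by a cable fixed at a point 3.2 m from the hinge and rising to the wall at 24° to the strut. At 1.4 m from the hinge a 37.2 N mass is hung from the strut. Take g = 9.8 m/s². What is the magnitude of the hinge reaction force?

|H| ≈ 934 N

Take torques about the hinge: T sin 24° · 3.2 = 66.7×9.8×1.85 + 37.2×1.4 = 1261.4 N·m.
So T = 1261.4 / (0.4067 × 3.2) = 969.11 N.
ΣF_x = 0: H_x = T cos 24° = 885.33 N.
ΣF_y = 0: H_y = (66.7×9.8 + 37.2) − T sin 24° = 690.86 − 394.17 = 296.69 N.
|H| = √(H_x² + H_y²) = √((885.33)² + (296.69)²) = 933.72 N.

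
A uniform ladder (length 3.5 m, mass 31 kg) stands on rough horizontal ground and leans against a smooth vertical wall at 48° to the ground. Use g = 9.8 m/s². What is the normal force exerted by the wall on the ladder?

Torques about the foot: N_wall · 3.5 sin 48° = 31×9.8×1.75 cos 48° → N_wall = 136.77 N.

N_wall ≈ 137 N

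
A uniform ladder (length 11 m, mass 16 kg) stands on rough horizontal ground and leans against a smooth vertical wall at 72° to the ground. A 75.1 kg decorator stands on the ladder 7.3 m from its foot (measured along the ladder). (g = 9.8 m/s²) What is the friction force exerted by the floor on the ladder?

Torques about the foot: N_wall · 11 sin 72° = 16×9.8×5.5 cos 72° + 75.1×9.8×7.3 cos 72° → N_wall = 184.17 N.
ΣF_x = 0: f_floor = N_wall = 184.17 N.

f ≈ 184 N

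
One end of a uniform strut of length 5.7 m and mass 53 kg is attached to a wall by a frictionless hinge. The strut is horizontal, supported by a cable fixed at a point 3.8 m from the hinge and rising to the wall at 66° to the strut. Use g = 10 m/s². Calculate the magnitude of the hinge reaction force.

|H| ≈ 221 N

Take torques about the hinge: T sin 66° · 3.8 = 53×10×2.85 = 1510.5 N·m.
So T = 1510.5 / (0.9135 × 3.8) = 435.12 N.
ΣF_x = 0: H_x = T cos 66° = 176.98 N.
ΣF_y = 0: H_y = (53×10) − T sin 66° = 530 − 397.5 = 132.5 N.
|H| = √(H_x² + H_y²) = √((176.98)² + (132.5)²) = 221.08 N.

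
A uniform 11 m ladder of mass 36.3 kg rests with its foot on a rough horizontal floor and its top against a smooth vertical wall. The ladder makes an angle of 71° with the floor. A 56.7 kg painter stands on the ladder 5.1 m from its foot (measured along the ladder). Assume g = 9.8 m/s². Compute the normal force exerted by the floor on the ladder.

N_floor ≈ 911 N

ΣF_y = 0: N_floor = 36.3×9.8 + 56.7×9.8 = 911.4 N.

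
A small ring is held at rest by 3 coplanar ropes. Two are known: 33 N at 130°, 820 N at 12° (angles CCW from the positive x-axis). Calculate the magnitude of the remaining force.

Sum the known components: ΣF_x = 780.9 N, ΣF_y = 195.8 N.
For equilibrium the remaining force must supply (−ΣF_x, −ΣF_y) = (-780.9, -195.8) N.
Magnitude = √((-780.9)² + (-195.8)²) = 805 N; direction = atan2(-195.8, -780.9) = 194.1°.

F ≈ 805 N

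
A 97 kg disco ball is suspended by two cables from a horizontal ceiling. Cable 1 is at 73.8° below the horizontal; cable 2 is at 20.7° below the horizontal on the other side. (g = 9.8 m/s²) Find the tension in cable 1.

T_1 ≈ 892 N

Weight W = 97 × 9.8 = 950.6 N acts straight down.
Horizontal: T_1 cos 73.8° = T_2 cos 20.7°  →  T_2 = 0.2982 T_1.
Vertical: T_1 sin 73.8° + T_2 sin 20.7° = 950.6.
Substituting the horizontal relation into the vertical equation gives 1.066 T_1 = 950.6, so T_1 = 892 N.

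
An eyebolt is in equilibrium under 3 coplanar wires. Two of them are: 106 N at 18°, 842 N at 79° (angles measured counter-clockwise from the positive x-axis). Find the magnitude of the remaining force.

Sum the known components: ΣF_x = 261.5 N, ΣF_y = 859.3 N.
For equilibrium the remaining force must supply (−ΣF_x, −ΣF_y) = (-261.5, -859.3) N.
Magnitude = √((-261.5)² + (-859.3)²) = 898.2 N; direction = atan2(-859.3, -261.5) = 253.1°.

F ≈ 898 N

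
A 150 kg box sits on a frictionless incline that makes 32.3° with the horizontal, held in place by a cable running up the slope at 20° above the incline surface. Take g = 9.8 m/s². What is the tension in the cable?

T ≈ 836 N

Take axes along and perpendicular to the incline. Weight components: W sin 32.3° = 785.5 N down-slope, W cos 32.3° = 1243 N into the surface.
Along incline: T cos 20° = W sin 32.3° → T = 835.9 N.
Perpendicular: N = W cos 32.3° − T sin 20° = 956.6 N.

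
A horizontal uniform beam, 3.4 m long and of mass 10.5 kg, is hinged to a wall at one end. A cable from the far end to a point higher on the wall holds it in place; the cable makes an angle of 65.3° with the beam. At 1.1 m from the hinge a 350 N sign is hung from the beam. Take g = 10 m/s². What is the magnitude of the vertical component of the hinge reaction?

Take torques about the hinge: T sin 65.3° · 3.4 = 10.5×10×1.7 + 350×1.1 = 563.5 N·m.
So T = 563.5 / (0.9085 × 3.4) = 182.43 N.
ΣF_y = 0: H_y = (10.5×10 + 350) − T sin 65.3° = 455 − 165.74 = 289.26 N.

|H_y| ≈ 289 N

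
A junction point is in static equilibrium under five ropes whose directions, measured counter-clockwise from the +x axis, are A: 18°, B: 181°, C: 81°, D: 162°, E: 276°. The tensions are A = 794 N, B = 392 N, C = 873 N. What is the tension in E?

Resolve: ΣF_x = 794 cos 18° + 392 cos 181° + 873 cos 81° + T_D cos 162° + T_E cos 276° = 0.
        ΣF_y = 794 sin 18° + 392 sin 181° + 873 sin 81° + T_D sin 162° + T_E sin 276° = 0.
The known terms sum to (499.8, 1101) N, so -0.9511 T_D + 0.1045 T_E = -499.8 and 0.3090 T_D − 0.9945 T_E = -1101.
Solving simultaneously: T_D = 670 N, T_E = 1315 N.

T_E ≈ 1320 N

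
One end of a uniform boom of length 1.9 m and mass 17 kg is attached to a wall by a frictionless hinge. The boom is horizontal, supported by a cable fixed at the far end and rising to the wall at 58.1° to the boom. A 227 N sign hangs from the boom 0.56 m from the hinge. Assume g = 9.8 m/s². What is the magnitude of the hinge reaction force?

Take torques about the hinge: T sin 58.1° · 1.9 = 17×9.8×0.95 + 227×0.56 = 285.39 N·m.
So T = 285.39 / (0.8490 × 1.9) = 176.93 N.
ΣF_x = 0: H_x = T cos 58.1° = 93.495 N.
ΣF_y = 0: H_y = (17×9.8 + 227) − T sin 58.1° = 393.6 − 150.21 = 243.39 N.
|H| = √(H_x² + H_y²) = √((93.495)² + (243.39)²) = 260.73 N.

|H| ≈ 261 N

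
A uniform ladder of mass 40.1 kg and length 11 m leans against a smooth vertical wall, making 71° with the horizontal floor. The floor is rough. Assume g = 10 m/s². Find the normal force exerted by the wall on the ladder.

N_wall ≈ 69 N

Torques about the foot: N_wall · 11 sin 71° = 40.1×10×5.5 cos 71° → N_wall = 69.038 N.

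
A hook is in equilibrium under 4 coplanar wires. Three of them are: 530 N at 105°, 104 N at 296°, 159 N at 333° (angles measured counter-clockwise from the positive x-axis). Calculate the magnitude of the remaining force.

Sum the known components: ΣF_x = 50.09 N, ΣF_y = 346.3 N.
For equilibrium the remaining force must supply (−ΣF_x, −ΣF_y) = (-50.09, -346.3) N.
Magnitude = √((-50.09)² + (-346.3)²) = 349.9 N; direction = atan2(-346.3, -50.09) = 261.8°.

F ≈ 350 N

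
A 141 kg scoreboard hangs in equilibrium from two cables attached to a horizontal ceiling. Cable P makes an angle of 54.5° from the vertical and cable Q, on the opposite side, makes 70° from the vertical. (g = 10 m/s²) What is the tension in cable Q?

Angles from the horizontal: cable P is 90° − 54.5° = 35.5°, cable Q is 90° − 70° = 20°.
Weight W = 141 × 10 = 1410 N acts straight down.
Horizontal: T_P cos 35.5° = T_Q cos 20°  →  T_P = 1.154 T_Q.
Vertical: T_P sin 35.5° + T_Q sin 20° = 1410.
Substituting the horizontal relation into the vertical equation gives 1.012 T_Q = 1410, so T_Q = 1393 N.

T_Q ≈ 1390 N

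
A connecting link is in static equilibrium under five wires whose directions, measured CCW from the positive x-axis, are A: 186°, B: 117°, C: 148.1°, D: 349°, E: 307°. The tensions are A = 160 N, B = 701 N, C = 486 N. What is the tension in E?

Resolve: ΣF_x = 160 cos 186° + 701 cos 117° + 486 cos 148.1° + T_D cos 349° + T_E cos 307° = 0.
        ΣF_y = 160 sin 186° + 701 sin 117° + 486 sin 148.1° + T_D sin 349° + T_E sin 307° = 0.
The known terms sum to (-890, 864.7) N, so 0.9816 T_D + 0.6018 T_E = 890 and -0.1908 T_D − 0.7986 T_E = -864.7.
Solving simultaneously: T_D = 284.5 N, T_E = 1015 N.

T_E ≈ 1010 N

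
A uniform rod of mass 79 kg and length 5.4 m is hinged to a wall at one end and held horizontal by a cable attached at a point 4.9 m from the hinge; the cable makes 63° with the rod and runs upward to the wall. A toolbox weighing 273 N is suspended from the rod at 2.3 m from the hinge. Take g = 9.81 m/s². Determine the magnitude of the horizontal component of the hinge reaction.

Take torques about the hinge: T sin 63° · 4.9 = 79×9.81×2.7 + 273×2.3 = 2720.4 N·m.
So T = 2720.4 / (0.8910 × 4.9) = 623.09 N.
ΣF_x = 0: H_x = T cos 63° = 282.88 N.

H_x ≈ 283 N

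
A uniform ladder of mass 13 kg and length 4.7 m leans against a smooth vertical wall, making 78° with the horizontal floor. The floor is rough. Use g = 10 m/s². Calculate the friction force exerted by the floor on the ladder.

Torques about the foot: N_wall · 4.7 sin 78° = 13×10×2.35 cos 78° → N_wall = 13.816 N.
ΣF_x = 0: f_floor = N_wall = 13.816 N.

f ≈ 13.8 N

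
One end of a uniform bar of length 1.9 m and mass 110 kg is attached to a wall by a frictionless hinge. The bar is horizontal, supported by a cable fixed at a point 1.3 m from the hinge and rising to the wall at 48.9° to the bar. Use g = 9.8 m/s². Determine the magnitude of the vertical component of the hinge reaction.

Take torques about the hinge: T sin 48.9° · 1.3 = 110×9.8×0.95 = 1024.1 N·m.
So T = 1024.1 / (0.7536 × 1.3) = 1045.4 N.
ΣF_y = 0: H_y = (110×9.8) − T sin 48.9° = 1078 − 787.77 = 290.23 N.

|H_y| ≈ 290 N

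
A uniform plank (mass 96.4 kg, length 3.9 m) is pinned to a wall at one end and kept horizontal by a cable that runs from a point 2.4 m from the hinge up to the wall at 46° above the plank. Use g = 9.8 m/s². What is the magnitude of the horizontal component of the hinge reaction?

H_x ≈ 741 N

Take torques about the hinge: T sin 46° · 2.4 = 96.4×9.8×1.95 = 1842.2 N·m.
So T = 1842.2 / (0.7193 × 2.4) = 1067.1 N.
ΣF_x = 0: H_x = T cos 46° = 741.25 N.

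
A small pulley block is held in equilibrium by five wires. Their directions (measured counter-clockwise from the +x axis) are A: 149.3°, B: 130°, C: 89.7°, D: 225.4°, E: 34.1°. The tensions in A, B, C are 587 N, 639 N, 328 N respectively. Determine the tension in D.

Resolve: ΣF_x = 587 cos 149.3° + 639 cos 130° + 328 cos 89.7° + T_D cos 225.4° + T_E cos 34.1° = 0.
        ΣF_y = 587 sin 149.3° + 639 sin 130° + 328 sin 89.7° + T_D sin 225.4° + T_E sin 34.1° = 0.
The known terms sum to (-913.8, 1117) N, so -0.7022 T_D + 0.8281 T_E = 913.8 and -0.7120 T_D + 0.5606 T_E = -1117.
Solving simultaneously: T_D = 7336 N, T_E = 7324 N.

T_D ≈ 7340 N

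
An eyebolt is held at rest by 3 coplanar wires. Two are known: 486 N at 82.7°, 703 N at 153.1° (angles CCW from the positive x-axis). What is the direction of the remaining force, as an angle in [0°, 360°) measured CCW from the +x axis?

θ ≈ 305°

Sum the known components: ΣF_x = -565.2 N, ΣF_y = 800.1 N.
For equilibrium the remaining force must supply (−ΣF_x, −ΣF_y) = (565.2, -800.1) N.
Magnitude = √((565.2)² + (-800.1)²) = 979.6 N; direction = atan2(-800.1, 565.2) = 305.2°.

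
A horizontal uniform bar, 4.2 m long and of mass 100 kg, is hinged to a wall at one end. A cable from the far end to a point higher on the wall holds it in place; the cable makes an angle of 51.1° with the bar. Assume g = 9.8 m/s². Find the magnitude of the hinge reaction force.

Take torques about the hinge: T sin 51.1° · 4.2 = 100×9.8×2.1 = 2058 N·m.
So T = 2058 / (0.7782 × 4.2) = 629.62 N.
ΣF_x = 0: H_x = T cos 51.1° = 395.38 N.
ΣF_y = 0: H_y = (100×9.8) − T sin 51.1° = 980 − 490 = 490 N.
|H| = √(H_x² + H_y²) = √((395.38)² + (490)²) = 629.62 N.

|H| ≈ 630 N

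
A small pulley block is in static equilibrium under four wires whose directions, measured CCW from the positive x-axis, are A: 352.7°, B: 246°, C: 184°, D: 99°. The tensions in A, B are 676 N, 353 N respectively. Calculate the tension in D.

Resolve: ΣF_x = 676 cos 352.7° + 353 cos 246° + T_C cos 184° + T_D cos 99° = 0.
        ΣF_y = 676 sin 352.7° + 353 sin 246° + T_C sin 184° + T_D sin 99° = 0.
The known terms sum to (526.9, -408.4) N, so -0.9976 T_C − 0.1564 T_D = -526.9 and -0.0698 T_C + 0.9877 T_D = 408.4.
Solving simultaneously: T_C = 458.3 N, T_D = 445.8 N.

T_D ≈ 446 N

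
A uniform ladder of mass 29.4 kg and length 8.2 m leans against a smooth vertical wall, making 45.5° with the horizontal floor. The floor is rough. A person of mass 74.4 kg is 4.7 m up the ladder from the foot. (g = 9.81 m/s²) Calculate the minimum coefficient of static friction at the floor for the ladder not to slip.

ΣF_y = 0: N_floor = 29.4×9.81 + 74.4×9.81 = 1018.3 N.
Torques about the foot: N_wall · 8.2 sin 45.5° = 29.4×9.81×4.1 cos 45.5° + 74.4×9.81×4.7 cos 45.5° → N_wall = 552.81 N.
ΣF_x = 0: f_floor = N_wall = 552.81 N.
μ_min = f_floor / N_floor = 552.81 / 1018.3 = 0.5429.

μ_min ≈ 0.543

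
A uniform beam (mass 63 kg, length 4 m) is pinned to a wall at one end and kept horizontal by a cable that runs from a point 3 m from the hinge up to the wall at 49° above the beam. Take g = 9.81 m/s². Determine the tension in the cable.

T ≈ 546 N

Take torques about the hinge: T sin 49° · 3 = 63×9.81×2 = 1236.1 N·m.
So T = 1236.1 / (0.7547 × 3) = 545.93 N.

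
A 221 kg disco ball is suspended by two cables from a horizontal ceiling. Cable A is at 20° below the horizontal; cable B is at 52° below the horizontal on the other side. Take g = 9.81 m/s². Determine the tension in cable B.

T_B ≈ 2140 N

Weight W = 221 × 9.81 = 2168 N acts straight down.
Horizontal: T_A cos 20° = T_B cos 52°  →  T_A = 0.6552 T_B.
Vertical: T_A sin 20° + T_B sin 52° = 2168.
Substituting the horizontal relation into the vertical equation gives 1.012 T_B = 2168, so T_B = 2142 N.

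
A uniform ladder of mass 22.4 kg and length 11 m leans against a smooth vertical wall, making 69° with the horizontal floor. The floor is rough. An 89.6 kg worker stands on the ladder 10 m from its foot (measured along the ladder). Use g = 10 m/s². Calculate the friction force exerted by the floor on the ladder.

Torques about the foot: N_wall · 11 sin 69° = 22.4×10×5.5 cos 69° + 89.6×10×10 cos 69° → N_wall = 355.67 N.
ΣF_x = 0: f_floor = N_wall = 355.67 N.

f ≈ 356 N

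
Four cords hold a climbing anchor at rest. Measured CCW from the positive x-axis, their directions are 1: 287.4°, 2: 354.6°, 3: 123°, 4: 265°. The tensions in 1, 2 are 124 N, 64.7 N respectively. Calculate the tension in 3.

Resolve: ΣF_x = 124 cos 287.4° + 64.7 cos 354.6° + T_3 cos 123° + T_4 cos 265° = 0.
        ΣF_y = 124 sin 287.4° + 64.7 sin 354.6° + T_3 sin 123° + T_4 sin 265° = 0.
The known terms sum to (101.5, -124.4) N, so -0.5446 T_3 − 0.0872 T_4 = -101.5 and 0.8387 T_3 − 0.9962 T_4 = 124.4.
Solving simultaneously: T_3 = 181.8 N, T_4 = 28.20 N.

T_3 ≈ 182 N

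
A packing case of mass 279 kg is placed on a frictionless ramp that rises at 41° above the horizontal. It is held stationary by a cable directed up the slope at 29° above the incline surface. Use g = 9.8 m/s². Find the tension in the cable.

T ≈ 2050 N

Take axes along and perpendicular to the incline. Weight components: W sin 41° = 1794 N down-slope, W cos 41° = 2064 N into the surface.
Along incline: T cos 29° = W sin 41° → T = 2051 N.
Perpendicular: N = W cos 41° − T sin 29° = 1069 N.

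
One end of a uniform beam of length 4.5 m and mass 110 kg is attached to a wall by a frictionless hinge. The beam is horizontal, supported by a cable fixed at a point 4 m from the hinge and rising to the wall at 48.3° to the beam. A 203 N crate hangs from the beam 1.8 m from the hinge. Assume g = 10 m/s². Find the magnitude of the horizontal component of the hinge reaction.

Take torques about the hinge: T sin 48.3° · 4 = 110×10×2.25 + 203×1.8 = 2840.4 N·m.
So T = 2840.4 / (0.7466 × 4) = 951.06 N.
ΣF_x = 0: H_x = T cos 48.3° = 632.68 N.

H_x ≈ 633 N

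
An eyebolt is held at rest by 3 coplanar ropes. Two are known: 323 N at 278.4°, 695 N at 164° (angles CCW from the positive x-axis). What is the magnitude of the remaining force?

F ≈ 634 N

Sum the known components: ΣF_x = -620.9 N, ΣF_y = -128 N.
For equilibrium the remaining force must supply (−ΣF_x, −ΣF_y) = (620.9, 128) N.
Magnitude = √((620.9)² + (128)²) = 633.9 N; direction = atan2(128, 620.9) = 11.6°.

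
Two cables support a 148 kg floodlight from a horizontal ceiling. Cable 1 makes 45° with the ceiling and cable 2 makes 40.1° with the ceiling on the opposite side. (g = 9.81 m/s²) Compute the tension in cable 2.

Weight W = 148 × 9.81 = 1452 N acts straight down.
Horizontal: T_1 cos 45° = T_2 cos 40.1°  →  T_1 = 1.082 T_2.
Vertical: T_1 sin 45° + T_2 sin 40.1° = 1452.
Substituting the horizontal relation into the vertical equation gives 1.409 T_2 = 1452, so T_2 = 1030 N.

T_2 ≈ 1030 N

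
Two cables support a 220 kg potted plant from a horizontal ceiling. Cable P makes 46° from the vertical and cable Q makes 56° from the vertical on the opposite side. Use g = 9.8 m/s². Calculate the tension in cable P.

T_P ≈ 1830 N

Angles from the horizontal: cable P is 90° − 46° = 44°, cable Q is 90° − 56° = 34°.
Weight W = 220 × 9.8 = 2156 N acts straight down.
Horizontal: T_P cos 44° = T_Q cos 34°  →  T_Q = 0.8677 T_P.
Vertical: T_P sin 44° + T_Q sin 34° = 2156.
Substituting the horizontal relation into the vertical equation gives 1.18 T_P = 2156, so T_P = 1827 N.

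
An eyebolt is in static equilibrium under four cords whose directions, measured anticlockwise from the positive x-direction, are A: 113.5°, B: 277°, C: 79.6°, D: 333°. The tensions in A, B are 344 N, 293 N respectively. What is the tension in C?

Resolve: ΣF_x = 344 cos 113.5° + 293 cos 277° + T_C cos 79.6° + T_D cos 333° = 0.
        ΣF_y = 344 sin 113.5° + 293 sin 277° + T_C sin 79.6° + T_D sin 333° = 0.
The known terms sum to (-101.5, 24.65) N, so 0.1805 T_C + 0.8910 T_D = 101.5 and 0.9836 T_C − 0.4540 T_D = -24.65.
Solving simultaneously: T_C = 25.15 N, T_D = 108.8 N.

T_C ≈ 25.1 N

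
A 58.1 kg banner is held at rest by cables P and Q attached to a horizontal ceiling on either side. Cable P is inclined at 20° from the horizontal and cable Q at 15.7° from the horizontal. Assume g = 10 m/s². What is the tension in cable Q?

T_Q ≈ 936 N

Weight W = 58.1 × 10 = 581 N acts straight down.
Horizontal: T_P cos 20° = T_Q cos 15.7°  →  T_P = 1.024 T_Q.
Vertical: T_P sin 20° + T_Q sin 15.7° = 581.
Substituting the horizontal relation into the vertical equation gives 0.621 T_Q = 581, so T_Q = 935.6 N.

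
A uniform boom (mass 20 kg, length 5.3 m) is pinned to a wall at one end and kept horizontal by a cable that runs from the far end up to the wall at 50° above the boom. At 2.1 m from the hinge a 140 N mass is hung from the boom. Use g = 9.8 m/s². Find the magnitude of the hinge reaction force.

|H| ≈ 223 N

Take torques about the hinge: T sin 50° · 5.3 = 20×9.8×2.65 + 140×2.1 = 813.4 N·m.
So T = 813.4 / (0.7660 × 5.3) = 200.34 N.
ΣF_x = 0: H_x = T cos 50° = 128.78 N.
ΣF_y = 0: H_y = (20×9.8 + 140) − T sin 50° = 336 − 153.47 = 182.53 N.
|H| = √(H_x² + H_y²) = √((128.78)² + (182.53)²) = 223.38 N.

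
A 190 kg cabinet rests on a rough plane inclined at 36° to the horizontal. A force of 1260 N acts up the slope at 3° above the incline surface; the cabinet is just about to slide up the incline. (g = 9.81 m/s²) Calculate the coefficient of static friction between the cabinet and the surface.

On the verge of sliding up the incline, friction is at its maximum μN and acts down the slope.
Perpendicular to incline: N = W cos 36° − P sin 3° = 1508 − 65.94 = 1442 N.
Along incline: P cos 3° − μN = W sin 36° → μ = −(W sin 36° − P cos 3°) / N = 0.1128.

μ ≈ 0.113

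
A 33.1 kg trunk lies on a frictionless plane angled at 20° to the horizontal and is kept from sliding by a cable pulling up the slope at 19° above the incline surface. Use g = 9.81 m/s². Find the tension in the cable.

T ≈ 117 N

Take axes along and perpendicular to the incline. Weight components: W sin 20° = 111.1 N down-slope, W cos 20° = 305.1 N into the surface.
Along incline: T cos 19° = W sin 20° → T = 117.5 N.
Perpendicular: N = W cos 20° − T sin 19° = 266.9 N.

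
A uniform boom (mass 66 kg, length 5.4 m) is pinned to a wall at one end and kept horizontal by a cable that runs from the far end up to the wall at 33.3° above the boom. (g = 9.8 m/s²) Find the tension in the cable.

T ≈ 589 N

Take torques about the hinge: T sin 33.3° · 5.4 = 66×9.8×2.7 = 1746.4 N·m.
So T = 1746.4 / (0.5490 × 5.4) = 589.05 N.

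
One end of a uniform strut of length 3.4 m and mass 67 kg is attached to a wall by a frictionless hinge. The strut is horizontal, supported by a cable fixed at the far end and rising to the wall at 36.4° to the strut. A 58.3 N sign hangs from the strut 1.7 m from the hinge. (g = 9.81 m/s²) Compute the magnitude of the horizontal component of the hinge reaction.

Take torques about the hinge: T sin 36.4° · 3.4 = 67×9.81×1.7 + 58.3×1.7 = 1216.5 N·m.
So T = 1216.5 / (0.5934 × 3.4) = 602.92 N.
ΣF_x = 0: H_x = T cos 36.4° = 485.29 N.

H_x ≈ 485 N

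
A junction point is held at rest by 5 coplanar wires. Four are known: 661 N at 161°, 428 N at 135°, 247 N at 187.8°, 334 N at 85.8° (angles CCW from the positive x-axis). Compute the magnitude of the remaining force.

F ≈ 1410 N

Sum the known components: ΣF_x = -1148 N, ΣF_y = 817.4 N.
For equilibrium the remaining force must supply (−ΣF_x, −ΣF_y) = (1148, -817.4) N.
Magnitude = √((1148)² + (-817.4)²) = 1409 N; direction = atan2(-817.4, 1148) = 324.5°.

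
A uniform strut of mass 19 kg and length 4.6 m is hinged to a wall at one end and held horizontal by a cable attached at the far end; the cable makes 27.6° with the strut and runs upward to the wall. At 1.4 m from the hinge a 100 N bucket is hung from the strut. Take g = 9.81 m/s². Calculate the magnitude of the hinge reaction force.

|H| ≈ 287 N

Take torques about the hinge: T sin 27.6° · 4.6 = 19×9.81×2.3 + 100×1.4 = 568.7 N·m.
So T = 568.7 / (0.4633 × 4.6) = 266.85 N.
ΣF_x = 0: H_x = T cos 27.6° = 236.48 N.
ΣF_y = 0: H_y = (19×9.81 + 100) − T sin 27.6° = 286.39 − 123.63 = 162.76 N.
|H| = √(H_x² + H_y²) = √((236.48)² + (162.76)²) = 287.08 N.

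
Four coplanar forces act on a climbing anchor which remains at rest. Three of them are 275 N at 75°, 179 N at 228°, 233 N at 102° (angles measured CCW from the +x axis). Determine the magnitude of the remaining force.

Sum the known components: ΣF_x = -97.04 N, ΣF_y = 360.5 N.
For equilibrium the remaining force must supply (−ΣF_x, −ΣF_y) = (97.04, -360.5) N.
Magnitude = √((97.04)² + (-360.5)²) = 373.3 N; direction = atan2(-360.5, 97.04) = 285.1°.

F ≈ 373 N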